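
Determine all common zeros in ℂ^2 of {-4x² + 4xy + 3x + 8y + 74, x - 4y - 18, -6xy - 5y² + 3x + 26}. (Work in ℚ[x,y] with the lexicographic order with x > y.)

{(2, -4)}

Compute a lex Gröbner basis by Buchberger's algorithm.
f_1 = -4x² + 4xy + 3x + 8y + 74, LT = x².
f_2 = x - 4y - 18, LT = x.
f_3 = -6xy + 3x - 5y² + 26, LT = xy.

S(f_1,f_2): lcm = x². S = 3xy + 69/4x - 2y - 37/2.
  reduce S modulo (f_1, f_2, f_3):
  remainder 12y² + 121y + 292 ≠ 0; add h_4 = 12y² + 121y + 292 to the basis.

S(f_1,f_3): lcm = x²y. S = ½x² - 11/6xy² - ¾xy + 13/3x - 2y² - 37/2y.
  reduce S modulo (f_1, f_2, f_3, h_4):
  remainder -44783/216y - 44783/54 ≠ 0; add h_5 = -44783/216y - 44783/54 to the basis.

The other S-polynomials (S(f_2,f_3), S(f_1,h_4), S(f_2,h_4), S(f_3,h_4), S(f_1,h_5), S(f_2,h_5), S(f_3,h_5), S(h_4,h_5)) all reduce to 0 modulo the current basis, so we have a Gröbner basis.
Inter-reduce: drop elements whose leading term is divisible by another's, tail-reduce, and make monic.
Reduced Gröbner basis: {x - 2, y + 4}.

From the last basis element, y + 4 = 0, so y takes values in {-4}. Each choice, substituted upward through the basis, yields the corresponding point(s) of the solution set.
  y = -4: the earlier basis element becomes x - 2 = 0, giving x = 2 — point (2, -4).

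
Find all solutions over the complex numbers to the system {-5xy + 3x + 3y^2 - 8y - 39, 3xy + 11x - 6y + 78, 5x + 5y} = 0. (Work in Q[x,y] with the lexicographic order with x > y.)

Compute a lex Gröbner basis by Buchberger's algorithm.
f_1 = -5xy + 3x + 3y^2 - 8y - 39, LT = xy.
f_2 = 3xy + 11x - 6y + 78, LT = xy.
f_3 = 5x + 5y, LT = x.

S(f_1,f_2): lcm = xy. S = -64/15x - 3/5y^2 + 18/5y - 91/5.
  leading term x: subtract (-64/75)·f_3 from -64/15x - 3/5y^2 + 18/5y - 91/5 → -3/5y^2 + 118/15y - 91/5
  leading term y^2: no divisor's leading term divides it; move -3/5y^2 to the remainder.
  leading term y: no divisor's leading term divides it; move 118/15y to the remainder.
  leading term 1: no divisor's leading term divides it; move -91/5 to the remainder.
  remainder -3/5y^2 + 118/15y - 91/5 ≠ 0; add h_4 = -3/5y^2 + 118/15y - 91/5 to the basis.

S(f_1,f_3): lcm = xy. S = -3/5x - 8/5y^2 + 8/5y + 39/5.
  leading term x: subtract (-3/25)·f_3 from -3/5x - 8/5y^2 + 8/5y + 39/5 → -8/5y^2 + 11/5y + 39/5
  leading term y^2: subtract (8/3)·h_4 from -8/5y^2 + 11/5y + 39/5 → -169/9y + 169/3
  leading term y: no divisor's leading term divides it; move -169/9y to the remainder.
  leading term 1: no divisor's leading term divides it; move 169/3 to the remainder.
  remainder -169/9y + 169/3 ≠ 0; add h_5 = -169/9y + 169/3 to the basis.

S(f_2,f_3): lcm = xy. S = 11/3x - y^2 - 2y + 26.
  leading term x: subtract (11/15)·f_3 from 11/3x - y^2 - 2y + 26 → -y^2 - 17/3y + 26
  leading term y^2: subtract (5/3)·h_4 from -y^2 - 17/3y + 26 → -169/9y + 169/3
  leading term y: subtract (1)·h_5 from -169/9y + 169/3 → 0
  remainder 0.

S(f_1,h_4): lcm = xy^2. S = 563/45xy - 91/3x - 3/5y^3 + 8/5y^2 + 39/5y.
  leading term xy: subtract (-563/225)·f_1 from 563/45xy - 91/3x - 3/5y^3 + 8/5y^2 + 39/5y → -1712/75x - 3/5y^3 + 683/75y^2 - 2749/225y - 7319/75
  leading term x: subtract (-1712/375)·f_3 from -1712/75x - 3/5y^3 + 683/75y^2 - 2749/225y - 7319/75 → -3/5y^3 + 683/75y^2 + 2387/225y - 7319/75
  leading term y^3: subtract (y)·h_4 from -3/5y^3 + 683/75y^2 + 2387/225y - 7319/75 → 31/25y^2 + 6482/225y - 7319/75
  leading term y^2: subtract (-31/15)·h_4 from 31/25y^2 + 6482/225y - 7319/75 → 676/15y - 676/5
  leading term y: subtract (-12/5)·h_5 from 676/15y - 676/5 → 0
  remainder 0.

S(f_2,h_4): lcm = xy^2. S = 151/9xy - 91/3x - 2y^2 + 26y.
  leading term xy: subtract (-151/45)·f_1 from 151/9xy - 91/3x - 2y^2 + 26y → -304/15x + 121/15y^2 - 38/45y - 1963/15
  leading term x: subtract (-304/75)·f_3 from -304/15x + 121/15y^2 - 38/45y - 1963/15 → 121/15y^2 + 874/45y - 1963/15
  leading term y^2: subtract (-121/9)·h_4 from 121/15y^2 + 874/45y - 1963/15 → 3380/27y - 3380/9
  leading term y: subtract (-20/3)·h_5 from 3380/27y - 3380/9 → 0
  remainder 0.

S(f_3,h_4): leading monomials are coprime, so the S-polynomial reduces to 0 (Buchberger's first criterion).
S(f_1,h_5): lcm = xy. S = 12/5x - 3/5y^2 + 8/5y + 39/5.
  leading term x: subtract (12/25)·f_3 from 12/5x - 3/5y^2 + 8/5y + 39/5 → -3/5y^2 - 4/5y + 39/5
  leading term y^2: subtract (1)·h_4 from -3/5y^2 - 4/5y + 39/5 → -26/3y + 26
  leading term y: subtract (6/13)·h_5 from -26/3y + 26 → 0
  remainder 0.

S(f_2,h_5): lcm = xy. S = 20/3x - 2y + 26.
  leading term x: subtract (4/3)·f_3 from 20/3x - 2y + 26 → -26/3y + 26
  leading term y: subtract (6/13)·h_5 from -26/3y + 26 → 0
  remainder 0.

S(f_3,h_5): leading monomials are coprime, so the S-polynomial reduces to 0 (Buchberger's first criterion).
S(h_4,h_5): lcm = y^2. S = -91/9y + 91/3.
  leading term y: subtract (7/13)·h_5 from -91/9y + 91/3 → 0
  remainder 0.

Every S-polynomial of the final basis reduces to 0, so we have a Gröbner basis.
Inter-reduce: drop elements whose leading term is divisible by another's, tail-reduce, and make monic.
Reduced Gröbner basis: {x + 3, y - 3}.

The lex basis is triangular: the last element involves only y. Solving y - 3 = 0 gives y ∈ {3}; substituting each value into the earlier elements determines the remaining variables.
  y = 3: the earlier basis element becomes x + 3 = 0, giving x = -3 — point (-3, 3).
Substituting each solution back into the original system confirms all equations vanish.

{(-3, 3)}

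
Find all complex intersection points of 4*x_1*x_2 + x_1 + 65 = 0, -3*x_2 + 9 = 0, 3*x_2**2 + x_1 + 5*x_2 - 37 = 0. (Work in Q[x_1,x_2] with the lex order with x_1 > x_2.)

Compute a lex Gröbner basis by Buchberger's algorithm.
f_1 = 4*x_1*x_2 + x_1 + 65, LT = x_1*x_2.
f_2 = -3*x_2 + 9, LT = x_2.
f_3 = x_1 + 3*x_2**2 + 5*x_2 - 37, LT = x_1.

The S-polynomials (S(f_1,f_2), S(f_1,f_3), S(f_2,f_3)) all reduce to 0 modulo the current basis, so we have a Gröbner basis.
Inter-reduce: drop elements whose leading term is divisible by another's, tail-reduce, and make monic.
Reduced Gröbner basis: {x_1 + 5, x_2 - 3}.

From the last basis element, x_2 - 3 = 0, so x_2 takes values in {3}. Each choice, substituted upward through the basis, yields the corresponding point(s) of the solution set.
  x_2 = 3: the earlier basis element becomes x_1 + 5 = 0, giving x_1 = -5 — point (-5, 3).
Zero-dimensionality of the ideal guarantees finitely many solutions over ℂ.

{(-5, 3)}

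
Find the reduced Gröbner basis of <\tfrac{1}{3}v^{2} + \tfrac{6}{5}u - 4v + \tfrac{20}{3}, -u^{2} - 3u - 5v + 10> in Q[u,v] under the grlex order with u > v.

f_1 = \tfrac{1}{3}v^{2} + \tfrac{6}{5}u - 4v + \tfrac{20}{3}, LT = v^{2}.
f_2 = -u^{2} - 3u - 5v + 10, LT = u^{2}.

The S-polynomials (S(f_1,f_2)) all reduce to 0 modulo the current basis, so we have a Gröbner basis.

G = {u^{2} + 3u + 5v - 10, v^{2} + \tfrac{18}{5}u - 12v + 20}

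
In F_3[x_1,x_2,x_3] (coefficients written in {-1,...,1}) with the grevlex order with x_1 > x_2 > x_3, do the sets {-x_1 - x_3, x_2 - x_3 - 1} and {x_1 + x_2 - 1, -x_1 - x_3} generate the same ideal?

Yes, the ideals are equal.

For a fixed monomial order, each ideal has a unique reduced Gröbner basis; comparing bases decides equality.
Buchberger on the first generating set:
f_1 = -x_1 - x_3, LT = x_1.
f_2 = x_2 - x_3 - 1, LT = x_2.

S(f_1,f_2): leading monomials are coprime, so the S-polynomial reduces to 0 (Buchberger's first criterion).
Every S-polynomial of the final basis reduces to 0, so we have a Gröbner basis.
Inter-reduce: drop elements whose leading term is divisible by another's, tail-reduce, and make monic.
Reduced Gröbner basis: {x_1 + x_3, x_2 - x_3 - 1}.

Buchberger on the second generating set:
h_1 = x_1 + x_2 - 1, LT = x_1.
h_2 = -x_1 - x_3, LT = x_1.

S(h_1,h_2): lcm = x_1. S = x_2 - x_3 - 1.
  leading term x_2: no divisor's leading term divides it; move x_2 to the remainder.
  leading term x_3: no divisor's leading term divides it; move -x_3 to the remainder.
  leading term 1: no divisor's leading term divides it; move -1 to the remainder.
  remainder x_2 - x_3 - 1 ≠ 0; add k_3 = x_2 - x_3 - 1 to the basis.

S(h_1,k_3): leading monomials are coprime, so the S-polynomial reduces to 0 (Buchberger's first criterion).
S(h_2,k_3): leading monomials are coprime, so the S-polynomial reduces to 0 (Buchberger's first criterion).
Every S-polynomial of the final basis reduces to 0, so we have a Gröbner basis.
Inter-reduce: drop elements whose leading term is divisible by another's, tail-reduce, and make monic.
Reduced Gröbner basis: {x_1 + x_3, x_2 - x_3 - 1}.

These coincide, so the ideals are equal.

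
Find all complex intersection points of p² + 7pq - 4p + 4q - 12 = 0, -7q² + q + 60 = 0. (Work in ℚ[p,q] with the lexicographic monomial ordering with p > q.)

{(12 - 2*sqrt(2051)/7, -20/7), (12 + 2*sqrt(2051)/7, -20/7), (-17, 3), (0, 3)}

Compute a lex Gröbner basis by Buchberger's algorithm.
f_1 = p² + 7pq - 4p + 4q - 12, LT = p².
f_2 = -7q² + q + 60, LT = q².

The S-polynomials (S(f_1,f_2)) all reduce to 0 modulo the current basis, so we have a Gröbner basis.
Inter-reduce: drop elements whose leading term is divisible by another's, tail-reduce, and make monic.
Reduced Gröbner basis: {p² + 7pq - 4p + 4q - 12, q² - 1/7q - 60/7}.

A lex Gröbner basis eliminates variables successively. Here q² - 1/7q - 60/7 depends only on q, with roots {-20/7, 3}; lifting each root through the earlier basis elements recovers the full solutions.
  q = -20/7: the earlier basis element becomes p² - 24p - 164/7 = 0, giving p = 12 - 2*sqrt(2051)/7, 12 + 2*sqrt(2051)/7 — points (12 - 2*sqrt(2051)/7, -20/7), (12 + 2*sqrt(2051)/7, -20/7).
  q = 3: the earlier basis element becomes p² + 17p = 0, giving p = -17, 0 — points (-17, 3), (0, 3).
Each listed point satisfies every original equation (direct substitution).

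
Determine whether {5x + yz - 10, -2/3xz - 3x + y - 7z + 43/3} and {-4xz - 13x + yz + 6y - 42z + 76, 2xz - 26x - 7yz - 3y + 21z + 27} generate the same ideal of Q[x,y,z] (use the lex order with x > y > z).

Yes, the ideals are equal.

Two ideals are equal iff their reduced Gröbner bases coincide (the reduced basis is unique for a fixed ordering).
Buchberger on the first generating set:
f_1 = 5x + yz - 10, LT = x.
f_2 = -2/3xz - 3x + y - 7z + 43/3, LT = xz.

S(f_1,f_2): lcm = xz. S = -9/2x + 1/5yz^2 + 3/2y - 25/2z + 43/2.
  reduce S modulo (f_1, f_2):
  remainder 1/5yz^2 + 9/10yz + 3/2y - 25/2z + 25/2 ≠ 0; add g_3 = 1/5yz^2 + 9/10yz + 3/2y - 25/2z + 25/2 to the basis.

The other S-polynomials (S(f_1,g_3), S(f_2,g_3)) all reduce to 0 modulo the current basis, so we have a Gröbner basis.
Inter-reduce: drop elements whose leading term is divisible by another's, tail-reduce, and make monic.
Reduced Gröbner basis: {x + 1/5yz - 2, yz^2 + 9/2yz + 15/2y - 125/2z + 125/2}.

Buchberger on the second generating set:
h_1 = -4xz - 13x + yz + 6y - 42z + 76, LT = xz.
h_2 = 2xz - 26x - 7yz - 3y + 21z + 27, LT = xz.

S(h_1,h_2): lcm = xz. S = 65/4x + 13/4yz - 65/2.
  reduce S modulo (h_1, h_2):
  remainder 65/4x + 13/4yz - 65/2 ≠ 0; add k_3 = 65/4x + 13/4yz - 65/2 to the basis.

S(h_1,k_3): lcm = xz. S = 13/4x - 1/5yz^2 - 1/4yz - 3/2y + 25/2z - 19.
  reduce S modulo (h_1, h_2, k_3):
  remainder -1/5yz^2 - 9/10yz - 3/2y + 25/2z - 25/2 ≠ 0; add k_4 = -1/5yz^2 - 9/10yz - 3/2y + 25/2z - 25/2 to the basis.

The other S-polynomials (S(h_2,k_3), S(h_1,k_4), S(h_2,k_4), S(k_3,k_4)) all reduce to 0 modulo the current basis, so we have a Gröbner basis.
Inter-reduce: drop elements whose leading term is divisible by another's, tail-reduce, and make monic.
Reduced Gröbner basis: {x + 1/5yz - 2, yz^2 + 9/2yz + 15/2y - 125/2z + 125/2}.

These coincide, so the ideals are equal.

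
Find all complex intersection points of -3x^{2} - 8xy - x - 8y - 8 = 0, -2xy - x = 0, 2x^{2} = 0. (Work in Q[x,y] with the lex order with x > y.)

{(0, -1)}

Compute a lex Gröbner basis by Buchberger's algorithm.
f_1 = -3x^{2} - 8xy - x - 8y - 8, LT = x^{2}.
f_2 = -2xy - x, LT = xy.
f_3 = 2x^{2}, LT = x^{2}.

S(f_1,f_2): lcm = x^{2}y. S = -\tfrac{1}{2}x^{2} + \tfrac{8}{3}xy^{2} + \tfrac{1}{3}xy + \tfrac{8}{3}y^{2} + \tfrac{8}{3}y.
  leading term x^{2}: subtract (\tfrac{1}{6})·f_1 from -\tfrac{1}{2}x^{2} + \tfrac{8}{3}xy^{2} + \tfrac{1}{3}xy + \tfrac{8}{3}y^{2} + \tfrac{8}{3}y → \tfrac{8}{3}xy^{2} + \tfrac{5}{3}xy + \tfrac{1}{6}x + \tfrac{8}{3}y^{2} + 4y + \tfrac{4}{3}
  leading term xy^{2}: subtract (-\tfrac{4}{3}y)·f_2 from \tfrac{8}{3}xy^{2} + \tfrac{5}{3}xy + \tfrac{1}{6}x + \tfrac{8}{3}y^{2} + 4y + \tfrac{4}{3} → \tfrac{1}{3}xy + \tfrac{1}{6}x + \tfrac{8}{3}y^{2} + 4y + \tfrac{4}{3}
  leading term xy: subtract (-\tfrac{1}{6})·f_2 from \tfrac{1}{3}xy + \tfrac{1}{6}x + \tfrac{8}{3}y^{2} + 4y + \tfrac{4}{3} → \tfrac{8}{3}y^{2} + 4y + \tfrac{4}{3}
  leading term y^{2}: no divisor's leading term divides it; move \tfrac{8}{3}y^{2} to the remainder.
  leading term y: no divisor's leading term divides it; move 4y to the remainder.
  leading term 1: no divisor's leading term divides it; move \tfrac{4}{3} to the remainder.
  remainder \tfrac{8}{3}y^{2} + 4y + \tfrac{4}{3} ≠ 0; add h_4 = \tfrac{8}{3}y^{2} + 4y + \tfrac{4}{3} to the basis.

S(f_1,f_3): lcm = x^{2}. S = \tfrac{8}{3}xy + \tfrac{1}{3}x + \tfrac{8}{3}y + \tfrac{8}{3}.
  leading term xy: subtract (-\tfrac{4}{3})·f_2 from \tfrac{8}{3}xy + \tfrac{1}{3}x + \tfrac{8}{3}y + \tfrac{8}{3} → -x + \tfrac{8}{3}y + \tfrac{8}{3}
  leading term x: no divisor's leading term divides it; move -x to the remainder.
  leading term y: no divisor's leading term divides it; move \tfrac{8}{3}y to the remainder.
  leading term 1: no divisor's leading term divides it; move \tfrac{8}{3} to the remainder.
  remainder -x + \tfrac{8}{3}y + \tfrac{8}{3} ≠ 0; add h_5 = -x + \tfrac{8}{3}y + \tfrac{8}{3} to the basis.

S(f_1,h_5): lcm = x^{2}. S = \tfrac{16}{3}xy + 3x + \tfrac{8}{3}y + \tfrac{8}{3}.
  leading term xy: subtract (-\tfrac{8}{3})·f_2 from \tfrac{16}{3}xy + 3x + \tfrac{8}{3}y + \tfrac{8}{3} → \tfrac{1}{3}x + \tfrac{8}{3}y + \tfrac{8}{3}
  leading term x: subtract (-\tfrac{1}{3})·h_5 from \tfrac{1}{3}x + \tfrac{8}{3}y + \tfrac{8}{3} → \tfrac{32}{9}y + \tfrac{32}{9}
  leading term y: no divisor's leading term divides it; move \tfrac{32}{9}y to the remainder.
  leading term 1: no divisor's leading term divides it; move \tfrac{32}{9} to the remainder.
  remainder \tfrac{32}{9}y + \tfrac{32}{9} ≠ 0; add h_6 = \tfrac{32}{9}y + \tfrac{32}{9} to the basis.

The other S-polynomials (S(f_2,f_3), S(f_1,h_4), S(f_2,h_4), S(f_3,h_4), S(f_2,h_5), S(f_3,h_5), S(h_4,h_5), S(f_1,h_6), S(f_2,h_6), S(f_3,h_6), S(h_4,h_6), S(h_5,h_6)) all reduce to 0 modulo the current basis, so we have a Gröbner basis.
Inter-reduce: drop elements whose leading term is divisible by another's, tail-reduce, and make monic.
Reduced Gröbner basis: {x, y + 1}.

The lex basis is triangular: the last element involves only y. Solving y + 1 = 0 gives y ∈ {-1}; substituting each value into the earlier elements determines the remaining variables.
  y = -1: the earlier basis element becomes x = 0, giving x = 0 — point (0, -1).
Each listed point satisfies every original equation (direct substitution).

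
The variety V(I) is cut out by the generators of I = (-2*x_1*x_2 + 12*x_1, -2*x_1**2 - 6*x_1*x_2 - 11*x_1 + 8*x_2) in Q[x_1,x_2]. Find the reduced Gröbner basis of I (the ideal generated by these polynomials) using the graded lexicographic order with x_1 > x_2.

G = {x_1**2 + 47/2*x_1 - 4*x_2, x_1*x_2 - 6*x_1, x_2**2 - 6*x_2}

This is the nonlinear analogue of row-reducing a linear system.

f_1 = -2*x_1*x_2 + 12*x_1, LT = x_1*x_2.
f_2 = -2*x_1**2 - 6*x_1*x_2 - 11*x_1 + 8*x_2, LT = x_1**2.

S(f_1,f_2): lcm = x_1**2*x_2. S = -3*x_1*x_2**2 - 6*x_1**2 - 11/2*x_1*x_2 + 4*x_2**2.
  reduce S modulo (f_1, f_2):
  remainder 4*x_2**2 - 24*x_2 ≠ 0; add g_3 = 4*x_2**2 - 24*x_2 to the basis.

The other S-polynomials (S(f_1,g_3), S(f_2,g_3)) all reduce to 0 modulo the current basis, so we have a Gröbner basis.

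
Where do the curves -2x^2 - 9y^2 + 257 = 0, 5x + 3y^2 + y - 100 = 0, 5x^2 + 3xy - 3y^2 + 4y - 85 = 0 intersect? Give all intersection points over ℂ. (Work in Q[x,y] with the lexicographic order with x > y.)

Compute a lex Gröbner basis by Buchberger's algorithm.
f_1 = -2x^2 - 9y^2 + 257, LT = x^2.
f_2 = 5x + 3y^2 + y - 100, LT = x.
f_3 = 5x^2 + 3xy - 3y^2 + 4y - 85, LT = x^2.

S(f_1,f_2): lcm = x^2. S = -3/5xy^2 - 1/5xy + 20x + 9/2y^2 - 257/2.
  reduce S modulo (f_1, f_2, f_3):
  remainder 9/25y^4 + 6/25y^3 - 973/50y^2 - 8y + 543/2 ≠ 0; add h_4 = 9/25y^4 + 6/25y^3 - 973/50y^2 - 8y + 543/2 to the basis.

S(f_1,f_3): lcm = x^2. S = -3/5xy + 51/10y^2 - 4/5y - 223/2.
  reduce S modulo (f_1, f_2, f_3, h_4):
  remainder 9/25y^3 + 261/50y^2 - 64/5y - 223/2 ≠ 0; add h_5 = 9/25y^3 + 261/50y^2 - 64/5y - 223/2 to the basis.

S(h_4,h_5): lcm = y^4. S = -83/6y^3 - 37/2y^2 + 575/2y + 4525/6.
  reduce S modulo (f_1, f_2, f_3, h_4, h_5):
  remainder 2185/12y^2 - 11035/54y - 381275/108 ≠ 0; add h_6 = 2185/12y^2 - 11035/54y - 381275/108 to the basis.

S(h_4,h_6): lcm = y^4. S = 7036/3933y^3 - 30299/874y^2 - 200/9y + 4525/6.
  reduce S modulo (f_1, f_2, f_3, h_4, h_5, h_6):
  remainder -137328035/5156163y + 686640175/5156163 ≠ 0; add h_7 = -137328035/5156163y + 686640175/5156163 to the basis.

The other S-polynomials (S(f_2,f_3), S(f_1,h_4), S(f_2,h_4), S(f_3,h_4), S(f_1,h_5), S(f_2,h_5), S(f_3,h_5), S(f_1,h_6), S(f_2,h_6), S(f_3,h_6), S(h_5,h_6), S(f_1,h_7), S(f_2,h_7), S(f_3,h_7), S(h_4,h_7), S(h_5,h_7), S(h_6,h_7)) all reduce to 0 modulo the current basis, so we have a Gröbner basis.
Inter-reduce: drop elements whose leading term is divisible by another's, tail-reduce, and make monic.
Reduced Gröbner basis: {x - 4, y - 5}.

Since the basis is lex-ordered, y - 5 is univariate in y. Its roots are {5}. Back-substituting each root into the other basis elements fixes the other coordinates.
  y = 5: the earlier basis element becomes x - 4 = 0, giving x = 4 — point (4, 5).

{(4, 5)}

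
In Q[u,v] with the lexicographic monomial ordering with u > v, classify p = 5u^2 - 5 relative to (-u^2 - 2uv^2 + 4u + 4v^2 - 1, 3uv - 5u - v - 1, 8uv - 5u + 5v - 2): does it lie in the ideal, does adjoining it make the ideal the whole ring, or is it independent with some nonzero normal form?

5u^2 - 5 lies in I (it reduces to 0).

First compute the reduced Gröbner basis of I by Buchberger's algorithm.
f_1 = -u^2 - 2uv^2 + 4u + 4v^2 - 1, LT = u^2.
f_2 = 3uv - 5u - v - 1, LT = uv.
f_3 = 8uv - 5u + 5v - 2, LT = uv.

S(f_1,f_2): lcm = u^2v. S = 5/3u^2 + 2uv^3 - 11/3uv + 1/3u - 4v^3 + v.
  leading term u^2: subtract (-5/3)·f_1 from 5/3u^2 + 2uv^3 - 11/3uv + 1/3u - 4v^3 + v → 2uv^3 - 10/3uv^2 - 11/3uv + 7u - 4v^3 + 20/3v^2 + v - 5/3
  leading term uv^3: subtract (2/3v^2)·f_2 from 2uv^3 - 10/3uv^2 - 11/3uv + 7u - 4v^3 + 20/3v^2 + v - 5/3 → -11/3uv + 7u - 10/3v^3 + 22/3v^2 + v - 5/3
  leading term uv: subtract (-11/9)·f_2 from -11/3uv + 7u - 10/3v^3 + 22/3v^2 + v - 5/3 → 8/9u - 10/3v^3 + 22/3v^2 - 2/9v - 26/9
  leading term u: no divisor's leading term divides it; move 8/9u to the remainder.
  leading term v^3: no divisor's leading term divides it; move -10/3v^3 to the remainder.
  leading term v^2: no divisor's leading term divides it; move 22/3v^2 to the remainder.
  leading term v: no divisor's leading term divides it; move -2/9v to the remainder.
  leading term 1: no divisor's leading term divides it; move -26/9 to the remainder.
  remainder 8/9u - 10/3v^3 + 22/3v^2 - 2/9v - 26/9 ≠ 0; add h_4 = 8/9u - 10/3v^3 + 22/3v^2 - 2/9v - 26/9 to the basis.

S(f_1,f_3): lcm = u^2v. S = 5/8u^2 + 2uv^3 - 37/8uv + 1/4u - 4v^3 + v.
  leading term u^2: subtract (-5/8)·f_1 from 5/8u^2 + 2uv^3 - 37/8uv + 1/4u - 4v^3 + v → 2uv^3 - 5/4uv^2 - 37/8uv + 11/4u - 4v^3 + 5/2v^2 + v - 5/8
  leading term uv^3: subtract (2/3v^2)·f_2 from 2uv^3 - 5/4uv^2 - 37/8uv + 11/4u - 4v^3 + 5/2v^2 + v - 5/8 → 25/12uv^2 - 37/8uv + 11/4u - 10/3v^3 + 19/6v^2 + v - 5/8
  leading term uv^2: subtract (25/36v)·f_2 from 25/12uv^2 - 37/8uv + 11/4u - 10/3v^3 + 19/6v^2 + v - 5/8 → -83/72uv + 11/4u - 10/3v^3 + 139/36v^2 + 61/36v - 5/8
  leading term uv: subtract (-83/216)·f_2 from -83/72uv + 11/4u - 10/3v^3 + 139/36v^2 + 61/36v - 5/8 → 179/216u - 10/3v^3 + 139/36v^2 + 283/216v - 109/108
  leading term u: subtract (179/192)·h_4 from 179/216u - 10/3v^3 + 139/36v^2 + 283/216v - 109/108 → -65/288v^3 - 857/288v^2 + 437/288v + 485/288
  leading term v^3: no divisor's leading term divides it; move -65/288v^3 to the remainder.
  leading term v^2: no divisor's leading term divides it; move -857/288v^2 to the remainder.
  leading term v: no divisor's leading term divides it; move 437/288v to the remainder.
  leading term 1: no divisor's leading term divides it; move 485/288 to the remainder.
  remainder -65/288v^3 - 857/288v^2 + 437/288v + 485/288 ≠ 0; add h_5 = -65/288v^3 - 857/288v^2 + 437/288v + 485/288 to the basis.

S(f_2,f_3): lcm = uv. S = -25/24u - 23/24v - 1/12.
  leading term u: subtract (-75/64)·h_4 from -25/24u - 23/24v - 1/12 → -125/32v^3 + 275/32v^2 - 39/32v - 111/32
  leading term v^3: subtract (225/13)·h_5 from -125/32v^3 + 275/32v^2 - 39/32v - 111/32 → 3125/52v^2 - 1429/52v - 424/13
  leading term v^2: no divisor's leading term divides it; move 3125/52v^2 to the remainder.
  leading term v: no divisor's leading term divides it; move -1429/52v to the remainder.
  leading term 1: no divisor's leading term divides it; move -424/13 to the remainder.
  remainder 3125/52v^2 - 1429/52v - 424/13 ≠ 0; add h_6 = 3125/52v^2 - 1429/52v - 424/13 to the basis.

S(f_2,h_4): lcm = uv. S = -5/3u + 15/4v^4 - 33/4v^3 + 1/4v^2 + 35/12v - 1/3.
  leading term u: subtract (-15/8)·h_4 from -5/3u + 15/4v^4 - 33/4v^3 + 1/4v^2 + 35/12v - 1/3 → 15/4v^4 - 29/2v^3 + 14v^2 + 5/2v - 23/4
  leading term v^4: subtract (-216/13v)·h_5 from 15/4v^4 - 29/2v^3 + 14v^2 + 5/2v - 23/4 → -3325/52v^3 + 2039/52v^2 + 1585/52v - 23/4
  leading term v^3: subtract (47880/169)·h_5 from -3325/52v^3 + 2039/52v^2 + 1585/52v - 23/4 → 149103/169v^2 - 67500/169v - 81603/169
  leading term v^2: subtract (596412/40625)·h_6 from 149103/169v^2 - 67500/169v - 81603/169 → 163899/40625v - 163899/40625
  leading term v: no divisor's leading term divides it; move 163899/40625v to the remainder.
  leading term 1: no divisor's leading term divides it; move -163899/40625 to the remainder.
  remainder 163899/40625v - 163899/40625 ≠ 0; add h_7 = 163899/40625v - 163899/40625 to the basis.

The other S-polynomials (S(f_1,h_4), S(f_3,h_4), S(f_1,h_5), S(f_2,h_5), S(f_3,h_5), S(h_4,h_5), S(f_1,h_6), S(f_2,h_6), S(f_3,h_6), S(h_4,h_6), S(h_5,h_6), S(f_1,h_7), S(f_2,h_7), S(f_3,h_7), S(h_4,h_7), S(h_5,h_7), S(h_6,h_7)) all reduce to 0 modulo the current basis, so we have a Gröbner basis.
Inter-reduce: drop elements whose leading term is divisible by another's, tail-reduce, and make monic.
Reduced Gröbner basis: {u + 1, v - 1}.
Label its elements g_1 = u + 1, g_2 = v - 1.

Reduce p = 5u^2 - 5 modulo G:
  leading term u^2: subtract (5u)·g_1 from 5u^2 - 5 → -5u - 5
  leading term u: subtract (-5)·g_1 from -5u - 5 → 0
  normal form = 0.
Since the normal form is 0, p ∈ I.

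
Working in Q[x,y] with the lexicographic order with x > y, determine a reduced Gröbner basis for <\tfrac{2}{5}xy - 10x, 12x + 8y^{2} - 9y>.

G = {x + \tfrac{2}{3}y^{2} - \tfrac{3}{4}y, y^{3} - \tfrac{209}{8}y^{2} + \tfrac{225}{8}y}

f_1 = \tfrac{2}{5}xy - 10x, LT = xy.
f_2 = 12x + 8y^{2} - 9y, LT = x.

S(f_1,f_2): lcm = xy. S = -25x - \tfrac{2}{3}y^{3} + \tfrac{3}{4}y^{2}.
  leading term x: subtract (-\tfrac{25}{12})·f_2 from -25x - \tfrac{2}{3}y^{3} + \tfrac{3}{4}y^{2} → -\tfrac{2}{3}y^{3} + \tfrac{209}{12}y^{2} - \tfrac{75}{4}y
  leading term y^{3}: no divisor's leading term divides it; move -\tfrac{2}{3}y^{3} to the remainder.
  leading term y^{2}: no divisor's leading term divides it; move \tfrac{209}{12}y^{2} to the remainder.
  leading term y: no divisor's leading term divides it; move -\tfrac{75}{4}y to the remainder.
  remainder -\tfrac{2}{3}y^{3} + \tfrac{209}{12}y^{2} - \tfrac{75}{4}y ≠ 0; add g_3 = -\tfrac{2}{3}y^{3} + \tfrac{209}{12}y^{2} - \tfrac{75}{4}y to the basis.

S(f_1,g_3): lcm = xy^{3}. S = \tfrac{9}{8}xy^{2} - \tfrac{225}{8}xy.
  leading term xy^{2}: subtract (\tfrac{45}{16}y)·f_1 from \tfrac{9}{8}xy^{2} - \tfrac{225}{8}xy → 0
  remainder 0.

S(f_2,g_3): leading monomials are coprime, so the S-polynomial reduces to 0 (Buchberger's first criterion).
Every S-polynomial of the final basis reduces to 0, so we have a Gröbner basis.
Inter-reduce: drop elements whose leading term is divisible by another's, tail-reduce, and make monic.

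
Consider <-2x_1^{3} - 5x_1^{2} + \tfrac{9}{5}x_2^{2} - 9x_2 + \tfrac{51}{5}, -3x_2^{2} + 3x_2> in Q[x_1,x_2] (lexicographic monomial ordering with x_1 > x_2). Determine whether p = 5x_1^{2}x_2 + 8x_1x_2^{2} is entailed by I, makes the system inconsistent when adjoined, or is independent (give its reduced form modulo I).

5x_1^{2}x_2 + 8x_1x_2^{2} is independent of I; its normal form modulo I is 5x_1^{2}x_2 + 8x_1x_2.

First compute the reduced Gröbner basis of I by Buchberger's algorithm.
f_1 = -2x_1^{3} - 5x_1^{2} + \tfrac{9}{5}x_2^{2} - 9x_2 + \tfrac{51}{5}, LT = x_1^{3}.
f_2 = -3x_2^{2} + 3x_2, LT = x_2^{2}.

The S-polynomials (S(f_1,f_2)) all reduce to 0 modulo the current basis, so we have a Gröbner basis.
Inter-reduce: drop elements whose leading term is divisible by another's, tail-reduce, and make monic.
Reduced Gröbner basis: {x_1^{3} + \tfrac{5}{2}x_1^{2} + \tfrac{18}{5}x_2 - \tfrac{51}{10}, x_2^{2} - x_2}.
Label its elements g_1 = x_1^{3} + \tfrac{5}{2}x_1^{2} + \tfrac{18}{5}x_2 - \tfrac{51}{10}, g_2 = x_2^{2} - x_2.

Reduce p = 5x_1^{2}x_2 + 8x_1x_2^{2} modulo G:
  leading term x_1^{2}x_2: no divisor's leading term divides it; move 5x_1^{2}x_2 to the remainder.
  leading term x_1x_2^{2}: subtract (8x_1)·g_2 from 8x_1x_2^{2} → 8x_1x_2
  leading term x_1x_2: no divisor's leading term divides it; move 8x_1x_2 to the remainder.
  normal form = 5x_1^{2}x_2 + 8x_1x_2.
The normal form is nonzero, so p ∉ I. Since p minus its normal form lies in I, I + (p) = I + (r) where r = 5x_1^{2}x_2 + 8x_1x_2; decide whether this ideal is the whole ring.
Run Buchberger on G together with r (pairs among the g_i already reduce to 0 since G is a Gröbner basis):
g_1 = x_1^{3} + \tfrac{5}{2}x_1^{2} + \tfrac{18}{5}x_2 - \tfrac{51}{10}, LT = x_1^{3}.
g_2 = x_2^{2} - x_2, LT = x_2^{2}.
r = 5x_1^{2}x_2 + 8x_1x_2, LT = x_1^{2}x_2.

S(g_1,r): lcm = x_1^{3}x_2. S = \tfrac{9}{10}x_1^{2}x_2 + \tfrac{18}{5}x_2^{2} - \tfrac{51}{10}x_2.
  reduce S modulo (g_1, g_2, r):
  remainder -\tfrac{36}{25}x_1x_2 - \tfrac{3}{2}x_2 ≠ 0; add m_4 = -\tfrac{36}{25}x_1x_2 - \tfrac{3}{2}x_2 to the basis.

S(g_1,m_4): lcm = x_1^{3}x_2. S = \tfrac{35}{24}x_1^{2}x_2 + \tfrac{18}{5}x_2^{2} - \tfrac{51}{10}x_2.
  reduce S modulo (g_1, g_2, r, m_4):
  remainder \tfrac{67}{72}x_2 ≠ 0; add m_5 = \tfrac{67}{72}x_2 to the basis.

The other S-polynomials (S(g_1,g_2), S(g_2,r), S(g_2,m_4), S(r,m_4), S(g_1,m_5), S(g_2,m_5), S(r,m_5), S(m_4,m_5)) all reduce to 0 modulo the current basis, so we have a Gröbner basis.
Inter-reduce: drop elements whose leading term is divisible by another's, tail-reduce, and make monic.
Reduced Gröbner basis: {x_1^{3} + \tfrac{5}{2}x_1^{2} - \tfrac{51}{10}, x_2}.
The reduced Gröbner basis of I + (p) is {x_1^{3} + \tfrac{5}{2}x_1^{2} - \tfrac{51}{10}, x_2} ≠ {1}, a proper ideal, so the enlarged system stays consistent: p is independent of I, with normal form 5x_1^{2}x_2 + 8x_1x_2.

Ideal membership is decidable via reduction modulo a Gröbner basis.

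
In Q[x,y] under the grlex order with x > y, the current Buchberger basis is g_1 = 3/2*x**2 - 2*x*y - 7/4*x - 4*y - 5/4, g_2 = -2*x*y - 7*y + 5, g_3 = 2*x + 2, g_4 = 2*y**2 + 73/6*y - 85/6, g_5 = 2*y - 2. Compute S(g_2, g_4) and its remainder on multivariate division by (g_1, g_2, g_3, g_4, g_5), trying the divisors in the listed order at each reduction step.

lcm(LM(g_2), LM(g_4)) = x*y**2.
S = (lcm/LT(g_2))·g_2 − (lcm/LT(g_4))·g_4 = -73/12*x*y + 7/2*y**2 + 85/12*x - 5/2*y.
Reduce S modulo (g_1, g_2, g_3, g_4, g_5) in that order:
  leading term x*y: subtract (73/24)·g_2 from -73/12*x*y + 7/2*y**2 + 85/12*x - 5/2*y → 7/2*y**2 + 85/12*x + 451/24*y - 365/24
  leading term y**2: subtract (7/4)·g_4 from 7/2*y**2 + 85/12*x + 451/24*y - 365/24 → 85/12*x - 5/2*y + 115/12
  leading term x: subtract (85/24)·g_3 from 85/12*x - 5/2*y + 115/12 → -5/2*y + 5/2
  leading term y: subtract (-5/4)·g_5 from -5/2*y + 5/2 → 0
The remainder is 0, so this S-polynomial contributes no new basis element.

S(g_2, g_4) = -73/12*x*y + 7/2*y**2 + 85/12*x - 5/2*y; remainder on division = 0.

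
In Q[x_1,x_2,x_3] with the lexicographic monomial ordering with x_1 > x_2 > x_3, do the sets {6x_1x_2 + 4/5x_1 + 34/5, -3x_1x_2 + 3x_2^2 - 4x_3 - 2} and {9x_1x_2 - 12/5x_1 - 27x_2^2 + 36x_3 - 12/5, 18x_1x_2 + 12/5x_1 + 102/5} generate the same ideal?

Yes, the ideals are equal.

Since reduced Gröbner bases are canonical representatives of ideals under a given ordering, it suffices to compute and compare them.
Buchberger on the first generating set:
f_1 = 6x_1x_2 + 4/5x_1 + 34/5, LT = x_1x_2.
f_2 = -3x_1x_2 + 3x_2^2 - 4x_3 - 2, LT = x_1x_2.

S(f_1,f_2): lcm = x_1x_2. S = 2/15x_1 + x_2^2 - 4/3x_3 + 7/15.
  leading term x_1: no divisor's leading term divides it; move 2/15x_1 to the remainder.
  leading term x_2^2: no divisor's leading term divides it; move x_2^2 to the remainder.
  leading term x_3: no divisor's leading term divides it; move -4/3x_3 to the remainder.
  leading term 1: no divisor's leading term divides it; move 7/15 to the remainder.
  remainder 2/15x_1 + x_2^2 - 4/3x_3 + 7/15 ≠ 0; add g_3 = 2/15x_1 + x_2^2 - 4/3x_3 + 7/15 to the basis.

S(f_1,g_3): lcm = x_1x_2. S = 2/15x_1 - 15/2x_2^3 + 10x_2x_3 - 7/2x_2 + 17/15.
  leading term x_1: subtract (1)·g_3 from 2/15x_1 - 15/2x_2^3 + 10x_2x_3 - 7/2x_2 + 17/15 → -15/2x_2^3 - x_2^2 + 10x_2x_3 - 7/2x_2 + 4/3x_3 + 2/3
  leading term x_2^3: no divisor's leading term divides it; move -15/2x_2^3 to the remainder.
  leading term x_2^2: no divisor's leading term divides it; move -x_2^2 to the remainder.
  leading term x_2x_3: no divisor's leading term divides it; move 10x_2x_3 to the remainder.
  leading term x_2: no divisor's leading term divides it; move -7/2x_2 to the remainder.
  leading term x_3: no divisor's leading term divides it; move 4/3x_3 to the remainder.
  leading term 1: no divisor's leading term divides it; move 2/3 to the remainder.
  remainder -15/2x_2^3 - x_2^2 + 10x_2x_3 - 7/2x_2 + 4/3x_3 + 2/3 ≠ 0; add g_4 = -15/2x_2^3 - x_2^2 + 10x_2x_3 - 7/2x_2 + 4/3x_3 + 2/3 to the basis.

The other S-polynomials (S(f_2,g_3), S(f_1,g_4), S(f_2,g_4), S(g_3,g_4)) all reduce to 0 modulo the current basis, so we have a Gröbner basis.
Inter-reduce: drop elements whose leading term is divisible by another's, tail-reduce, and make monic.
Reduced Gröbner basis: {x_1 + 15/2x_2^2 - 10x_3 + 7/2, x_2^3 + 2/15x_2^2 - 4/3x_2x_3 + 7/15x_2 - 8/45x_3 - 4/45}.

Buchberger on the second generating set:
h_1 = 9x_1x_2 - 12/5x_1 - 27x_2^2 + 36x_3 - 12/5, LT = x_1x_2.
h_2 = 18x_1x_2 + 12/5x_1 + 102/5, LT = x_1x_2.

S(h_1,h_2): lcm = x_1x_2. S = -2/5x_1 - 3x_2^2 + 4x_3 - 7/5.
  leading term x_1: no divisor's leading term divides it; move -2/5x_1 to the remainder.
  leading term x_2^2: no divisor's leading term divides it; move -3x_2^2 to the remainder.
  leading term x_3: no divisor's leading term divides it; move 4x_3 to the remainder.
  leading term 1: no divisor's leading term divides it; move -7/5 to the remainder.
  remainder -2/5x_1 - 3x_2^2 + 4x_3 - 7/5 ≠ 0; add k_3 = -2/5x_1 - 3x_2^2 + 4x_3 - 7/5 to the basis.

S(h_1,k_3): lcm = x_1x_2. S = -4/15x_1 - 15/2x_2^3 - 3x_2^2 + 10x_2x_3 - 7/2x_2 + 4x_3 - 4/15.
  leading term x_1: subtract (2/3)·k_3 from -4/15x_1 - 15/2x_2^3 - 3x_2^2 + 10x_2x_3 - 7/2x_2 + 4x_3 - 4/15 → -15/2x_2^3 - x_2^2 + 10x_2x_3 - 7/2x_2 + 4/3x_3 + 2/3
  leading term x_2^3: no divisor's leading term divides it; move -15/2x_2^3 to the remainder.
  leading term x_2^2: no divisor's leading term divides it; move -x_2^2 to the remainder.
  leading term x_2x_3: no divisor's leading term divides it; move 10x_2x_3 to the remainder.
  leading term x_2: no divisor's leading term divides it; move -7/2x_2 to the remainder.
  leading term x_3: no divisor's leading term divides it; move 4/3x_3 to the remainder.
  leading term 1: no divisor's leading term divides it; move 2/3 to the remainder.
  remainder -15/2x_2^3 - x_2^2 + 10x_2x_3 - 7/2x_2 + 4/3x_3 + 2/3 ≠ 0; add k_4 = -15/2x_2^3 - x_2^2 + 10x_2x_3 - 7/2x_2 + 4/3x_3 + 2/3 to the basis.

The other S-polynomials (S(h_2,k_3), S(h_1,k_4), S(h_2,k_4), S(k_3,k_4)) all reduce to 0 modulo the current basis, so we have a Gröbner basis.
Inter-reduce: drop elements whose leading term is divisible by another's, tail-reduce, and make monic.
Reduced Gröbner basis: {x_1 + 15/2x_2^2 - 10x_3 + 7/2, x_2^3 + 2/15x_2^2 - 4/3x_2x_3 + 7/15x_2 - 8/45x_3 - 4/45}.

The two bases agree; hence the ideals are identical.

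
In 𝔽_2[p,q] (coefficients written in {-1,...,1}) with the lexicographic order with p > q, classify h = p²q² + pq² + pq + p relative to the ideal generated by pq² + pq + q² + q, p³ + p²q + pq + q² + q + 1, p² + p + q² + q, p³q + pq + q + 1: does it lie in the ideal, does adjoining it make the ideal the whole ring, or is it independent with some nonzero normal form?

p²q² + pq² + pq + p lies in I (it reduces to 0).

First compute the reduced Gröbner basis of I by Buchberger's algorithm.
f_1 = pq² + pq + q² + q, LT = pq².
f_2 = p³ + p²q + pq + q² + q + 1, LT = p³.
f_3 = p² + p + q² + q, LT = p².
f_4 = p³q + pq + q + 1, LT = p³q.

S(f_1,f_2): lcm = p³q². S = p³q + p²q³ + p²q² + p²q + pq³ + q⁴ + q³ + q².
  leading term p³q: subtract (q)·f_2 from p³q + p²q³ + p²q² + p²q + pq³ + q⁴ + q³ + q² → p²q³ + p²q + pq³ + pq² + q⁴ + q
  leading term p²q³: subtract (pq)·f_1 from p²q³ + p²q + pq³ + pq² + q⁴ + q → p²q² + p²q + q⁴ + q
  leading term p²q²: subtract (p)·f_1 from p²q² + p²q + q⁴ + q → pq² + pq + q⁴ + q
  leading term pq²: subtract (1)·f_1 from pq² + pq + q⁴ + q → q⁴ + q²
  leading term q⁴: no divisor's leading term divides it; move q⁴ to the remainder.
  leading term q²: no divisor's leading term divides it; move q² to the remainder.
  remainder q⁴ + q² ≠ 0; add k_5 = q⁴ + q² to the basis.

S(f_1,f_4): lcm = p³q². S = p³q + p²q² + p²q + pq² + q² + q.
  leading term p³q: subtract (q)·f_2 from p³q + p²q² + p²q + pq² + q² + q → p²q + q³
  leading term p²q: subtract (q)·f_3 from p²q + q³ → pq + q²
  leading term pq: no divisor's leading term divides it; move pq to the remainder.
  leading term q²: no divisor's leading term divides it; move q² to the remainder.
  remainder pq + q² ≠ 0; add k_6 = pq + q² to the basis.

S(f_2,f_3): lcm = p³. S = p²q + p² + pq² + q² + q + 1.
  leading term p²q: subtract (q)·f_3 from p²q + p² + pq² + q² + q + 1 → p² + pq² + pq + q³ + q + 1
  leading term p²: subtract (1)·f_3 from p² + pq² + pq + q³ + q + 1 → pq² + pq + p + q³ + q² + 1
  leading term pq²: subtract (1)·f_1 from pq² + pq + p + q³ + q² + 1 → p + q³ + q + 1
  leading term p: no divisor's leading term divides it; move p to the remainder.
  leading term q³: no divisor's leading term divides it; move q³ to the remainder.
  leading term q: no divisor's leading term divides it; move q to the remainder.
  leading term 1: no divisor's leading term divides it; move 1 to the remainder.
  remainder p + q³ + q + 1 ≠ 0; add k_7 = p + q³ + q + 1 to the basis.

S(f_2,f_4): lcm = p³q. S = p²q² + pq² + pq + q³ + q² + 1.
  leading term p²q²: subtract (p)·f_1 from p²q² + pq² + pq + q³ + q² + 1 → p²q + q³ + q² + 1
  leading term p²q: subtract (q)·f_3 from p²q + q³ + q² + 1 → pq + 1
  leading term pq: subtract (1)·k_6 from pq + 1 → q² + 1
  leading term q²: no divisor's leading term divides it; move q² to the remainder.
  leading term 1: no divisor's leading term divides it; move 1 to the remainder.
  remainder q² + 1 ≠ 0; add k_8 = q² + 1 to the basis.

S(f_3,f_4): lcm = p³q. S = p²q + pq³ + pq² + pq + q + 1.
  leading term p²q: subtract (q)·f_3 from p²q + pq³ + pq² + pq + q + 1 → pq³ + pq² + q³ + q² + q + 1
  leading term pq³: subtract (q)·f_1 from pq³ + pq² + q³ + q² + q + 1 → q + 1
  leading term q: no divisor's leading term divides it; move q to the remainder.
  leading term 1: no divisor's leading term divides it; move 1 to the remainder.
  remainder q + 1 ≠ 0; add k_9 = q + 1 to the basis.

The other S-polynomials (S(f_1,f_3), S(f_1,k_5), S(f_2,k_5), S(f_3,k_5), S(f_4,k_5), S(f_1,k_6), S(f_2,k_6), S(f_3,k_6), S(f_4,k_6), S(k_5,k_6), S(f_1,k_7), S(f_2,k_7), S(f_3,k_7), S(f_4,k_7), S(k_5,k_7), S(k_6,k_7), S(f_1,k_8), S(f_2,k_8), S(f_3,k_8), S(f_4,k_8), S(k_5,k_8), S(k_6,k_8), S(k_7,k_8), S(f_1,k_9), S(f_2,k_9), S(f_3,k_9), S(f_4,k_9), S(k_5,k_9), S(k_6,k_9), S(k_7,k_9), S(k_8,k_9)) all reduce to 0 modulo the current basis, so we have a Gröbner basis.
Inter-reduce: drop elements whose leading term is divisible by another's, tail-reduce, and make monic.
Reduced Gröbner basis: {p + 1, q + 1}.
Label its elements g_1 = p + 1, g_2 = q + 1.

Reduce h = p²q² + pq² + pq + p modulo G:
  leading term p²q²: subtract (pq²)·g_1 from p²q² + pq² + pq + p → pq + p
  leading term pq: subtract (q)·g_1 from pq + p → p + q
  leading term p: subtract (1)·g_1 from p + q → q + 1
  leading term q: subtract (1)·g_2 from q + 1 → 0
  normal form = 0.
Since the normal form is 0, h ∈ I.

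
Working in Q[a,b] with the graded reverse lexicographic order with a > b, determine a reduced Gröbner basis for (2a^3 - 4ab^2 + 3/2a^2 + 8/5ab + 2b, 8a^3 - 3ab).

G = {a^3 - 3/8ab, a^2b - 3/8b^2, ab^2 - 3/8a^2 - 47/80ab - 1/2b, b^3 - 41/24ab - 47/80b^2}

f_1 = 2a^3 - 4ab^2 + 3/2a^2 + 8/5ab + 2b, LT = a^3.
f_2 = 8a^3 - 3ab, LT = a^3.

S(f_1,f_2): lcm = a^3. S = -2ab^2 + 3/4a^2 + 47/40ab + b.
  leading term ab^2: no divisor's leading term divides it; move -2ab^2 to the remainder.
  leading term a^2: no divisor's leading term divides it; move 3/4a^2 to the remainder.
  leading term ab: no divisor's leading term divides it; move 47/40ab to the remainder.
  leading term b: no divisor's leading term divides it; move b to the remainder.
  remainder -2ab^2 + 3/4a^2 + 47/40ab + b ≠ 0; add g_3 = -2ab^2 + 3/4a^2 + 47/40ab + b to the basis.

S(f_1,g_3): lcm = a^3b^2. S = -2ab^4 + 3/8a^4 + 47/80a^3b + 3/4a^2b^2 + 4/5ab^3 + 1/2a^2b + b^3.
  leading term ab^4: subtract (b^2)·g_3 from -2ab^4 + 3/8a^4 + 47/80a^3b + 3/4a^2b^2 + 4/5ab^3 + 1/2a^2b + b^3 → 3/8a^4 + 47/80a^3b - 3/8ab^3 + 1/2a^2b
  leading term a^4: subtract (3/16a)·f_1 from 3/8a^4 + 47/80a^3b - 3/8ab^3 + 1/2a^2b → 47/80a^3b + 3/4a^2b^2 - 3/8ab^3 - 9/32a^3 + 1/5a^2b - 3/8ab
  leading term a^3b: subtract (47/160b)·f_1 from 47/80a^3b + 3/4a^2b^2 - 3/8ab^3 - 9/32a^3 + 1/5a^2b - 3/8ab → 3/4a^2b^2 + 4/5ab^3 - 9/32a^3 - 77/320a^2b - 47/100ab^2 - 3/8ab - 47/80b^2
  leading term a^2b^2: subtract (-3/8a)·g_3 from 3/4a^2b^2 + 4/5ab^3 - 9/32a^3 - 77/320a^2b - 47/100ab^2 - 3/8ab - 47/80b^2 → 4/5ab^3 + 1/5a^2b - 47/100ab^2 - 47/80b^2
  leading term ab^3: subtract (-2/5b)·g_3 from 4/5ab^3 + 1/5a^2b - 47/100ab^2 - 47/80b^2 → 1/2a^2b - 3/16b^2
  leading term a^2b: no divisor's leading term divides it; move 1/2a^2b to the remainder.
  leading term b^2: no divisor's leading term divides it; move -3/16b^2 to the remainder.
  remainder 1/2a^2b - 3/16b^2 ≠ 0; add g_4 = 1/2a^2b - 3/16b^2 to the basis.

S(f_2,g_3): lcm = a^3b^2. S = 3/8a^4 + 47/80a^3b - 3/8ab^3 + 1/2a^2b.
  leading term a^4: subtract (3/16a)·f_1 from 3/8a^4 + 47/80a^3b - 3/8ab^3 + 1/2a^2b → 47/80a^3b + 3/4a^2b^2 - 3/8ab^3 - 9/32a^3 + 1/5a^2b - 3/8ab
  leading term a^3b: subtract (47/160b)·f_1 from 47/80a^3b + 3/4a^2b^2 - 3/8ab^3 - 9/32a^3 + 1/5a^2b - 3/8ab → 3/4a^2b^2 + 4/5ab^3 - 9/32a^3 - 77/320a^2b - 47/100ab^2 - 3/8ab - 47/80b^2
  leading term a^2b^2: subtract (-3/8a)·g_3 from 3/4a^2b^2 + 4/5ab^3 - 9/32a^3 - 77/320a^2b - 47/100ab^2 - 3/8ab - 47/80b^2 → 4/5ab^3 + 1/5a^2b - 47/100ab^2 - 47/80b^2
  leading term ab^3: subtract (-2/5b)·g_3 from 4/5ab^3 + 1/5a^2b - 47/100ab^2 - 47/80b^2 → 1/2a^2b - 3/16b^2
  leading term a^2b: subtract (1)·g_4 from 1/2a^2b - 3/16b^2 → 0
  remainder 0.

S(f_1,g_4): lcm = a^3b. S = -2ab^3 + 3/4a^2b + 47/40ab^2 + b^2.
  leading term ab^3: subtract (b)·g_3 from -2ab^3 + 3/4a^2b + 47/40ab^2 + b^2 → 0
  remainder 0.

S(f_2,g_4): lcm = a^3b. S = 0.
  remainder 0.

S(g_3,g_4): lcm = a^2b^2. S = -3/8a^3 - 47/80a^2b + 3/8b^3 - 1/2ab.
  leading term a^3: subtract (-3/16)·f_1 from -3/8a^3 - 47/80a^2b + 3/8b^3 - 1/2ab → -47/80a^2b - 3/4ab^2 + 3/8b^3 + 9/32a^2 - 1/5ab + 3/8b
  leading term a^2b: subtract (-47/40)·g_4 from -47/80a^2b - 3/4ab^2 + 3/8b^3 + 9/32a^2 - 1/5ab + 3/8b → -3/4ab^2 + 3/8b^3 + 9/32a^2 - 1/5ab - 141/640b^2 + 3/8b
  leading term ab^2: subtract (3/8)·g_3 from -3/4ab^2 + 3/8b^3 + 9/32a^2 - 1/5ab - 141/640b^2 + 3/8b → 3/8b^3 - 41/64ab - 141/640b^2
  leading term b^3: no divisor's leading term divides it; move 3/8b^3 to the remainder.
  leading term ab: no divisor's leading term divides it; move -41/64ab to the remainder.
  leading term b^2: no divisor's leading term divides it; move -141/640b^2 to the remainder.
  remainder 3/8b^3 - 41/64ab - 141/640b^2 ≠ 0; add g_5 = 3/8b^3 - 41/64ab - 141/640b^2 to the basis.

S(f_1,g_5): leading monomials are coprime, so the S-polynomial reduces to 0 (Buchberger's first criterion).
S(f_2,g_5): leading monomials are coprime, so the S-polynomial reduces to 0 (Buchberger's first criterion).
S(g_3,g_5): lcm = ab^3. S = 4/3a^2b - 1/2b^2.
  leading term a^2b: subtract (8/3)·g_4 from 4/3a^2b - 1/2b^2 → 0
  remainder 0.

S(g_4,g_5): lcm = a^2b^3. S = 41/24a^3b + 47/80a^2b^2 - 3/8b^4.
  leading term a^3b: subtract (41/48b)·f_1 from 41/24a^3b + 47/80a^2b^2 - 3/8b^4 → 47/80a^2b^2 + 41/12ab^3 - 3/8b^4 - 41/32a^2b - 41/30ab^2 - 41/24b^2
  leading term a^2b^2: subtract (-47/160a)·g_3 from 47/80a^2b^2 + 41/12ab^3 - 3/8b^4 - 41/32a^2b - 41/30ab^2 - 41/24b^2 → 41/12ab^3 - 3/8b^4 + 141/640a^3 - 5991/6400a^2b - 41/30ab^2 + 47/160ab - 41/24b^2
  leading term ab^3: subtract (-41/24b)·g_3 from 41/12ab^3 - 3/8b^4 + 141/640a^3 - 5991/6400a^2b - 41/30ab^2 + 47/160ab - 41/24b^2 → -3/8b^4 + 141/640a^3 + 2209/6400a^2b + 41/64ab^2 + 47/160ab
  leading term b^4: subtract (-b)·g_5 from -3/8b^4 + 141/640a^3 + 2209/6400a^2b + 41/64ab^2 + 47/160ab → 141/640a^3 + 2209/6400a^2b - 141/640b^3 + 47/160ab
  leading term a^3: subtract (141/1280)·f_1 from 141/640a^3 + 2209/6400a^2b - 141/640b^3 + 47/160ab → 2209/6400a^2b + 141/320ab^2 - 141/640b^3 - 423/2560a^2 + 47/400ab - 141/640b
  leading term a^2b: subtract (2209/3200)·g_4 from 2209/6400a^2b + 141/320ab^2 - 141/640b^3 - 423/2560a^2 + 47/400ab - 141/640b → 141/320ab^2 - 141/640b^3 - 423/2560a^2 + 47/400ab + 6627/51200b^2 - 141/640b
  leading term ab^2: subtract (-141/640)·g_3 from 141/320ab^2 - 141/640b^3 - 423/2560a^2 + 47/400ab + 6627/51200b^2 - 141/640b → -141/640b^3 + 1927/5120ab + 6627/51200b^2
  leading term b^3: subtract (-47/80)·g_5 from -141/640b^3 + 1927/5120ab + 6627/51200b^2 → 0
  remainder 0.

Every S-polynomial of the final basis reduces to 0, so we have a Gröbner basis.
Inter-reduce: drop elements whose leading term is divisible by another's, tail-reduce, and make monic.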